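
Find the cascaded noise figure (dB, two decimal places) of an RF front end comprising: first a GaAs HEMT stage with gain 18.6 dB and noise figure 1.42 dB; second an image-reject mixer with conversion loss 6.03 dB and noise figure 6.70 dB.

1.58 dB

Convert to linear (a loss of L dB is a gain of −L dB): F_i = 10^(NF_i/10), G_i = 10^(G_i,dB/10)
  Stage 1: F_1 = 10^(1.42/10) = 1.387, G_1 = 10^(18.6/10) = 72.44
  Stage 2: F_2 = 10^(6.70/10) = 4.677, G_2 = 10^(−6.03/10) = 0.2495
Friis cascade:
  F = 1.387 + (4.677 − 1)/72.44 = 1.438
NF = 10 log₁₀(1.438) = 1.58 dB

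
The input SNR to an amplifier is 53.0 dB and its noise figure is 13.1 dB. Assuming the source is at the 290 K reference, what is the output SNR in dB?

39.9 dB

By definition F = SNR_in/SNR_out, so in dB: SNR_out = SNR_in − NF
SNR_out = 53.0 − 13.1 = 39.9 dB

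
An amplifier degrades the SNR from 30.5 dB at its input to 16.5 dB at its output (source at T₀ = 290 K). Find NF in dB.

NF (dB) = SNR_in(dB) − SNR_out(dB) when the source is at T₀
NF = 30.5 − 16.5 = 14.0 dB

14.0 dB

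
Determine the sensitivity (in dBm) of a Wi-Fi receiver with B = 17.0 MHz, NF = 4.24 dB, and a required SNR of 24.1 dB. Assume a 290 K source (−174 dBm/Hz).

−73.4 dBm

Sensitivity = −174 + 10 log₁₀(B) + NF + SNR_min
= −174 + 72.3 + 4.24 + 24.1
= −73.36 dBm → −73.4 dBm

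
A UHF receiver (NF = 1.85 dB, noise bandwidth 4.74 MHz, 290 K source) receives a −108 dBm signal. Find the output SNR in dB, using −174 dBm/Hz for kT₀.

−2.6 dB

Noise floor: N = −174 + 10 log₁₀(B) + NF
10 log₁₀(4.74×10⁶) = 66.76 dB
N = −174 + 66.76 + 1.85 = −105.39 dBm
SNR = P_sig − N = −108 − (−105.39) = −2.61 dB → −2.6 dB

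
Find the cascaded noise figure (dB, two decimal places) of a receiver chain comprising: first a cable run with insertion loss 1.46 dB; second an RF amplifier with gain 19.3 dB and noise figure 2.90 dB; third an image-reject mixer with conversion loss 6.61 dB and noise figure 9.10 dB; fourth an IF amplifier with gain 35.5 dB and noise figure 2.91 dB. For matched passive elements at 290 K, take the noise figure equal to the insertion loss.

Convert to linear (a loss of L dB is a gain of −L dB): F_i = 10^(NF_i/10), G_i = 10^(G_i,dB/10)
  Stage 1: F_1 = 10^(1.46/10) = 1.400, G_1 = 10^(−1.46/10) = 0.7145
  Stage 2: F_2 = 10^(2.90/10) = 1.950, G_2 = 10^(19.3/10) = 85.11
  Stage 3: F_3 = 10^(9.10/10) = 8.128, G_3 = 10^(−6.61/10) = 0.2183
  Stage 4: F_4 = 10^(2.91/10) = 1.954, G_4 = 10^(35.5/10) = 3548
Friis cascade:
  F = 1.400 + (1.950 − 1)/0.7145 + (8.128 − 1)/60.81 + (1.954 − 1)/13.27 = 2.918
NF = 10 log₁₀(2.918) = 4.65 dB

4.65 dB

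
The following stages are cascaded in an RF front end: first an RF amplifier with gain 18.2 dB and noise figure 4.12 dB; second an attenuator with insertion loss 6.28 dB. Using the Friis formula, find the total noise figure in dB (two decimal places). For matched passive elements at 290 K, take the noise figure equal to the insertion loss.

Convert to linear (a loss of L dB is a gain of −L dB): F_i = 10^(NF_i/10), G_i = 10^(G_i,dB/10)
  Stage 1: F_1 = 10^(4.12/10) = 2.582, G_1 = 10^(18.2/10) = 66.07
  Stage 2: F_2 = 10^(6.28/10) = 4.246, G_2 = 10^(−6.28/10) = 0.2355
Friis cascade:
  F = 2.582 + (4.246 − 1)/66.07 = 2.631
NF = 10 log₁₀(2.631) = 4.20 dB

4.20 dB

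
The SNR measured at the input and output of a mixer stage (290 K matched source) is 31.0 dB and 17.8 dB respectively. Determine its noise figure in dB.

13.2 dB

NF (dB) = SNR_in(dB) − SNR_out(dB) when the source is at T₀
NF = 31.0 − 17.8 = 13.2 dB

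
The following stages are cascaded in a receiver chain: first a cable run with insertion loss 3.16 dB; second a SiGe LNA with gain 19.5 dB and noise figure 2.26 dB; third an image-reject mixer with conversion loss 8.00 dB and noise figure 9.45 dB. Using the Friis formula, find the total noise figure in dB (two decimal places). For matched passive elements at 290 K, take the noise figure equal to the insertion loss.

Convert to linear (a loss of L dB is a gain of −L dB): F_i = 10^(NF_i/10), G_i = 10^(G_i,dB/10)
  Stage 1: F_1 = 10^(3.16/10) = 2.070, G_1 = 10^(−3.16/10) = 0.4831
  Stage 2: F_2 = 10^(2.26/10) = 1.683, G_2 = 10^(19.5/10) = 89.13
  Stage 3: F_3 = 10^(9.45/10) = 8.810, G_3 = 10^(−8.00/10) = 0.1585
Friis cascade:
  F = 2.070 + (1.683 − 1)/0.4831 + (8.810 − 1)/43.05 = 3.665
NF = 10 log₁₀(3.665) = 5.64 dB

5.64 dB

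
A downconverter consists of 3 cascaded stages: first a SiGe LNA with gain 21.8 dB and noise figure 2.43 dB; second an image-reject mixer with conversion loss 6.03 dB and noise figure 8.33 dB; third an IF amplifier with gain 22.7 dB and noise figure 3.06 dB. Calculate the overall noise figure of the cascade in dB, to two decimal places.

Convert to linear (a loss of L dB is a gain of −L dB): F_i = 10^(NF_i/10), G_i = 10^(G_i,dB/10)
  Stage 1: F_1 = 10^(2.43/10) = 1.750, G_1 = 10^(21.8/10) = 151.4
  Stage 2: F_2 = 10^(8.33/10) = 6.808, G_2 = 10^(−6.03/10) = 0.2495
  Stage 3: F_3 = 10^(3.06/10) = 2.023, G_3 = 10^(22.7/10) = 186.2
Friis cascade:
  F = 1.750 + (6.808 − 1)/151.4 + (2.023 − 1)/37.76 = 1.815
NF = 10 log₁₀(1.815) = 2.59 dB

2.59 dB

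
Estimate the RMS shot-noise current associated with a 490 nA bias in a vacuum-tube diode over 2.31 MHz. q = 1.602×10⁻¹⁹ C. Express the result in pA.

602 pA

I_n = √(2qI·B)
2qI·B = 2 × 1.602×10⁻¹⁹ × 4.90×10⁻⁷ × 2.31×10⁶ = 3.63×10⁻¹⁹ A²
I_n = √(3.63×10⁻¹⁹) = 6.02×10⁻¹⁰ A = 602 pA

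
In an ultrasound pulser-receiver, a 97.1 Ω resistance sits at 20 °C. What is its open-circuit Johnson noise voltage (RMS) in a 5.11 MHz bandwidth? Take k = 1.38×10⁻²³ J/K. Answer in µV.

2.83 µV

T = 20 °C + 273.15 = 293.15 K
V_n = √(4kTRB)
4kTRB = 4 × 1.38×10⁻²³ × 293.15 × 9.71×10¹ × 5.11×10⁶ = 8.03×10⁻¹² V²
V_n = √(8.03×10⁻¹²) = 2.83×10⁻⁶ V = 2.83 µV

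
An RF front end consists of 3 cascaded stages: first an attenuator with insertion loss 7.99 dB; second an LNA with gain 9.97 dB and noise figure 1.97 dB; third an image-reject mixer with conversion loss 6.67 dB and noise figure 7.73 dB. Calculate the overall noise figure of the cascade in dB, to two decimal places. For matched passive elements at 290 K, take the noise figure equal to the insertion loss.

11.15 dB

Convert to linear (a loss of L dB is a gain of −L dB): F_i = 10^(NF_i/10), G_i = 10^(G_i,dB/10)
  Stage 1: F_1 = 10^(7.99/10) = 6.295, G_1 = 10^(−7.99/10) = 0.1589
  Stage 2: F_2 = 10^(1.97/10) = 1.574, G_2 = 10^(9.97/10) = 9.931
  Stage 3: F_3 = 10^(7.73/10) = 5.929, G_3 = 10^(−6.67/10) = 0.2153
Friis cascade:
  F = 6.295 + (1.574 − 1)/0.1589 + (5.929 − 1)/1.578 = 13.03
NF = 10 log₁₀(13.03) = 11.15 dB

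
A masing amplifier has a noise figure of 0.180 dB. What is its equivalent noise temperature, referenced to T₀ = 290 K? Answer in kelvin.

F = 10^(0.180/10) = 1.04232
T_e = (F − 1)·T₀ = (1.04232 − 1) × 290 = 12.3 K

12.3 K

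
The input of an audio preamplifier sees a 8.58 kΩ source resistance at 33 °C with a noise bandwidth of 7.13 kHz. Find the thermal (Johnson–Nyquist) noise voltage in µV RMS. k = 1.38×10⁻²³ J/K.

T = 33 °C + 273.15 = 306.15 K
V_n = √(4kTRB)
4kTRB = 4 × 1.38×10⁻²³ × 306.15 × 8.58×10³ × 7.13×10³ = 1.03×10⁻¹² V²
V_n = √(1.03×10⁻¹²) = 1.02×10⁻⁶ V = 1.02 µV

1.02 µV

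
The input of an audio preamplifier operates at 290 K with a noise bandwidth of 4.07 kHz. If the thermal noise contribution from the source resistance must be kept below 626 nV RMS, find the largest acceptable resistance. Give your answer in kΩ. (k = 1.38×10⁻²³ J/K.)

6.01 kΩ

Johnson–Nyquist: V_n = √(4kTRB) ⇒ R = V_n² / (4kTB)
4kTB = 4 × 1.38×10⁻²³ × 290 × 4.07×10³ = 6.52×10⁻¹⁷
R = (6.26×10⁻⁷)² / 6.52×10⁻¹⁷ = 6.01×10³ Ω = 6.01 kΩ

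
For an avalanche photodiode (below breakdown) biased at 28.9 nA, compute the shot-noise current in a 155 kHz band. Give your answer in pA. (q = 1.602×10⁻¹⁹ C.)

37.9 pA

I_n = √(2qI·B)
2qI·B = 2 × 1.602×10⁻¹⁹ × 2.89×10⁻⁸ × 1.55×10⁵ = 1.44×10⁻²¹ A²
I_n = √(1.44×10⁻²¹) = 3.79×10⁻¹¹ A = 37.9 pA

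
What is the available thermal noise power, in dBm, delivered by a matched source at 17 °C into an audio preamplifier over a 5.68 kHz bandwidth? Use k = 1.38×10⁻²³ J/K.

T = 17 °C + 273.15 = 290.15 K
P_n = kTB = 1.38×10⁻²³ × 290.15 × 5.68×10³ = 2.27×10⁻¹⁷ W
In dBm: 10 log₁₀(2.27×10⁻¹⁷ / 10⁻³) = −136.4 dBm

−136.4 dBm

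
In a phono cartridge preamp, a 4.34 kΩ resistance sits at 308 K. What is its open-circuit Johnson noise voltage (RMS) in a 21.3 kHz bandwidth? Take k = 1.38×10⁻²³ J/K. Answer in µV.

V_n = √(4kTRB)
4kTRB = 4 × 1.38×10⁻²³ × 308 × 4.34×10³ × 2.13×10⁴ = 1.57×10⁻¹² V²
V_n = √(1.57×10⁻¹²) = 1.25×10⁻⁶ V = 1.25 µV

1.25 µV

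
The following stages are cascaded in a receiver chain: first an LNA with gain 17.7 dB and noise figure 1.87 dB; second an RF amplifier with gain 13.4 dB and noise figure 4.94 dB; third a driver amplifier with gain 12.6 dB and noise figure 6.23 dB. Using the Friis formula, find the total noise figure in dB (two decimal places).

1.98 dB

Convert to linear (a loss of L dB is a gain of −L dB): F_i = 10^(NF_i/10), G_i = 10^(G_i,dB/10)
  Stage 1: F_1 = 10^(1.87/10) = 1.538, G_1 = 10^(17.7/10) = 58.88
  Stage 2: F_2 = 10^(4.94/10) = 3.119, G_2 = 10^(13.4/10) = 21.88
  Stage 3: F_3 = 10^(6.23/10) = 4.198, G_3 = 10^(12.6/10) = 18.20
Friis cascade:
  F = 1.538 + (3.119 − 1)/58.88 + (4.198 − 1)/1288 = 1.577
NF = 10 log₁₀(1.577) = 1.98 dB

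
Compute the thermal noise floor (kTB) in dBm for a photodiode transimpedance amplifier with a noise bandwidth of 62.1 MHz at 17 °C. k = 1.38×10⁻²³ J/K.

T = 17 °C + 273.15 = 290.15 K
P_n = kTB = 1.38×10⁻²³ × 290.15 × 6.21×10⁷ = 2.49×10⁻¹³ W
In dBm: 10 log₁₀(2.49×10⁻¹³ / 10⁻³) = −96.0 dBm

−96.0 dBm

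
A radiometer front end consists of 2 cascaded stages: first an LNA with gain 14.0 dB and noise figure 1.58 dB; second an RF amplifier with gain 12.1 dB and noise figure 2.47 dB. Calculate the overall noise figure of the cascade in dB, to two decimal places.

1.67 dB

Convert to linear (a loss of L dB is a gain of −L dB): F_i = 10^(NF_i/10), G_i = 10^(G_i,dB/10)
  Stage 1: F_1 = 10^(1.58/10) = 1.439, G_1 = 10^(14.0/10) = 25.12
  Stage 2: F_2 = 10^(2.47/10) = 1.766, G_2 = 10^(12.1/10) = 16.22
Friis cascade:
  F = 1.439 + (1.766 − 1)/25.12 = 1.469
NF = 10 log₁₀(1.469) = 1.67 dB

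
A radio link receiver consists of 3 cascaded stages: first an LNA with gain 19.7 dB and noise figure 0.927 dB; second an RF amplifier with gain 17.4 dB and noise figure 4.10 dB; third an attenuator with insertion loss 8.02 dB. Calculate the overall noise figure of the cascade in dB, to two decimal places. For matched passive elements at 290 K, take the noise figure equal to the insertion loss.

Convert to linear (a loss of L dB is a gain of −L dB): F_i = 10^(NF_i/10), G_i = 10^(G_i,dB/10)
  Stage 1: F_1 = 10^(0.927/10) = 1.238, G_1 = 10^(19.7/10) = 93.33
  Stage 2: F_2 = 10^(4.10/10) = 2.570, G_2 = 10^(17.4/10) = 54.95
  Stage 3: F_3 = 10^(8.02/10) = 6.339, G_3 = 10^(−8.02/10) = 0.1578
Friis cascade:
  F = 1.238 + (2.570 − 1)/93.33 + (6.339 − 1)/5129 = 1.256
NF = 10 log₁₀(1.256) = 0.99 dB

0.99 dB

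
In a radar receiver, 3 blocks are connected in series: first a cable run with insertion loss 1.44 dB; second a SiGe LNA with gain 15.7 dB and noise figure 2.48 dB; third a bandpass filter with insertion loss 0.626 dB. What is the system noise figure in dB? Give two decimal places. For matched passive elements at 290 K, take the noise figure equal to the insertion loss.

Convert to linear (a loss of L dB is a gain of −L dB): F_i = 10^(NF_i/10), G_i = 10^(G_i,dB/10)
  Stage 1: F_1 = 10^(1.44/10) = 1.393, G_1 = 10^(−1.44/10) = 0.7178
  Stage 2: F_2 = 10^(2.48/10) = 1.770, G_2 = 10^(15.7/10) = 37.15
  Stage 3: F_3 = 10^(0.626/10) = 1.155, G_3 = 10^(−0.626/10) = 0.8658
Friis cascade:
  F = 1.393 + (1.770 − 1)/0.7178 + (1.155 − 1)/26.67 = 2.472
NF = 10 log₁₀(2.472) = 3.93 dB

3.93 dB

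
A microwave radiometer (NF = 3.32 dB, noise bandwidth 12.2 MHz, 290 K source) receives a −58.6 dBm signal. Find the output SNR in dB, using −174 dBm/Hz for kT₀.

41.2 dB

Noise floor: N = −174 + 10 log₁₀(B) + NF
10 log₁₀(1.22×10⁷) = 70.86 dB
N = −174 + 70.86 + 3.32 = −99.82 dBm
SNR = P_sig − N = −58.6 − (−99.82) = 41.22 dB → 41.2 dB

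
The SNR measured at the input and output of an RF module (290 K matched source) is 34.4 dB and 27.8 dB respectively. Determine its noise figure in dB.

NF (dB) = SNR_in(dB) − SNR_out(dB) when the source is at T₀
NF = 34.4 − 27.8 = 6.6 dB

6.6 dB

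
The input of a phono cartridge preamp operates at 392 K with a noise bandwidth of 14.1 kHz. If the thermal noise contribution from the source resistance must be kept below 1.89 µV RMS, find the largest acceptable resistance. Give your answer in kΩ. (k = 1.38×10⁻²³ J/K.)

Johnson–Nyquist: V_n = √(4kTRB) ⇒ R = V_n² / (4kTB)
4kTB = 4 × 1.38×10⁻²³ × 392 × 1.41×10⁴ = 3.05×10⁻¹⁶
R = (1.89×10⁻⁶)² / 3.05×10⁻¹⁶ = 1.17×10⁴ Ω = 11.7 kΩ

11.7 kΩ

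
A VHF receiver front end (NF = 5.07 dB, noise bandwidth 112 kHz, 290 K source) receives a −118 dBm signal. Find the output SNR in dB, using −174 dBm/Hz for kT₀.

0.4 dB

Noise floor: N = −174 + 10 log₁₀(B) + NF
10 log₁₀(1.12×10⁵) = 50.49 dB
N = −174 + 50.49 + 5.07 = −118.44 dBm
SNR = P_sig − N = −118 − (−118.44) = 0.44 dB → 0.4 dB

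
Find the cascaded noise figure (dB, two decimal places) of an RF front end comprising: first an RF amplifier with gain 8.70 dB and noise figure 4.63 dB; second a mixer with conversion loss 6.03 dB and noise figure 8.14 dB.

5.62 dB

Convert to linear (a loss of L dB is a gain of −L dB): F_i = 10^(NF_i/10), G_i = 10^(G_i,dB/10)
  Stage 1: F_1 = 10^(4.63/10) = 2.904, G_1 = 10^(8.70/10) = 7.413
  Stage 2: F_2 = 10^(8.14/10) = 6.516, G_2 = 10^(−6.03/10) = 0.2495
Friis cascade:
  F = 2.904 + (6.516 − 1)/7.413 = 3.648
NF = 10 log₁₀(3.648) = 5.62 dB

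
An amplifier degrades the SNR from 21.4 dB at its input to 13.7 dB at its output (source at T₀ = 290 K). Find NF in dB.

NF (dB) = SNR_in(dB) − SNR_out(dB) when the source is at T₀
NF = 21.4 − 13.7 = 7.7 dB

7.7 dB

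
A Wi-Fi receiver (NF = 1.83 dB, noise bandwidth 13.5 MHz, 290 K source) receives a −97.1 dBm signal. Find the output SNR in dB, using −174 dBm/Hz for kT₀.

3.8 dB

Noise floor: N = −174 + 10 log₁₀(B) + NF
10 log₁₀(1.35×10⁷) = 71.3 dB
N = −174 + 71.3 + 1.83 = −100.87 dBm
SNR = P_sig − N = −97.1 − (−100.87) = 3.77 dB → 3.8 dB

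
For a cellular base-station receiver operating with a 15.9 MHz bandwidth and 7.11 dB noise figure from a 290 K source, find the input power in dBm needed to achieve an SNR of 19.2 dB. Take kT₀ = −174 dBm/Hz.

Sensitivity = −174 + 10 log₁₀(B) + NF + SNR_min
= −174 + 72.01 + 7.11 + 19.2
= −75.68 dBm → −75.7 dBm

−75.7 dBm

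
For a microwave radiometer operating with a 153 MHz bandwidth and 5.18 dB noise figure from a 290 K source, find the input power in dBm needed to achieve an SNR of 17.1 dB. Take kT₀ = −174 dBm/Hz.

−69.9 dBm

Sensitivity = −174 + 10 log₁₀(B) + NF + SNR_min
= −174 + 81.85 + 5.18 + 17.1
= −69.87 dBm → −69.9 dBm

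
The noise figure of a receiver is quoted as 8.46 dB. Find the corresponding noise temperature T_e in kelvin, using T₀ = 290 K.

F = 10^(8.46/10) = 7.01455
T_e = (F − 1)·T₀ = (7.01455 − 1) × 290 = 1744 K

1744 K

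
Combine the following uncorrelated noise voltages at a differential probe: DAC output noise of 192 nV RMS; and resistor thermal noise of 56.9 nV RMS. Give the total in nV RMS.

Uncorrelated sources add in power (mean-square): V_tot = √(ΣV_i²)
V_tot = √[(1.92×10⁻⁷)² + (5.69×10⁻⁸)²] = 2.00×10⁻⁷ V = 200 nV

200 nV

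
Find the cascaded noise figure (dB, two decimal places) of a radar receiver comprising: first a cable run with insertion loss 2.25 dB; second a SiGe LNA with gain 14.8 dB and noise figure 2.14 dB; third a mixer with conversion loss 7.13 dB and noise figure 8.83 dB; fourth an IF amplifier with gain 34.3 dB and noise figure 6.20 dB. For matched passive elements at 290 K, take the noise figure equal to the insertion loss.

6.05 dB

Convert to linear (a loss of L dB is a gain of −L dB): F_i = 10^(NF_i/10), G_i = 10^(G_i,dB/10)
  Stage 1: F_1 = 10^(2.25/10) = 1.679, G_1 = 10^(−2.25/10) = 0.5957
  Stage 2: F_2 = 10^(2.14/10) = 1.637, G_2 = 10^(14.8/10) = 30.20
  Stage 3: F_3 = 10^(8.83/10) = 7.638, G_3 = 10^(−7.13/10) = 0.1936
  Stage 4: F_4 = 10^(6.20/10) = 4.169, G_4 = 10^(34.3/10) = 2692
Friis cascade:
  F = 1.679 + (1.637 − 1)/0.5957 + (7.638 − 1)/17.99 + (4.169 − 1)/3.483 = 4.027
NF = 10 log₁₀(4.027) = 6.05 dB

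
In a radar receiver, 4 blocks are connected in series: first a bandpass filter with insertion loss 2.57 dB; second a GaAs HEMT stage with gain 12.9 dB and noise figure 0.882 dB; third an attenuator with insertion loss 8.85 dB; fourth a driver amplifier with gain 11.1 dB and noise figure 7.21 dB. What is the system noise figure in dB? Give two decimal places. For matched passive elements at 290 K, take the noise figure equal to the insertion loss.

Convert to linear (a loss of L dB is a gain of −L dB): F_i = 10^(NF_i/10), G_i = 10^(G_i,dB/10)
  Stage 1: F_1 = 10^(2.57/10) = 1.807, G_1 = 10^(−2.57/10) = 0.5534
  Stage 2: F_2 = 10^(0.882/10) = 1.225, G_2 = 10^(12.9/10) = 19.50
  Stage 3: F_3 = 10^(8.85/10) = 7.674, G_3 = 10^(−8.85/10) = 0.1303
  Stage 4: F_4 = 10^(7.21/10) = 5.260, G_4 = 10^(11.1/10) = 12.88
Friis cascade:
  F = 1.807 + (1.225 − 1)/0.5534 + (7.674 − 1)/10.79 + (5.260 − 1)/1.406 = 5.863
NF = 10 log₁₀(5.863) = 7.68 dB

7.68 dB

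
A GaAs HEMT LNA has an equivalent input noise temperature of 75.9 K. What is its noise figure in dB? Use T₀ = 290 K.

1.01 dB

F = 1 + T_e/T₀ = 1 + 75.9/290 = 1.26172
NF = 10 log₁₀(1.26172) = 1.01 dB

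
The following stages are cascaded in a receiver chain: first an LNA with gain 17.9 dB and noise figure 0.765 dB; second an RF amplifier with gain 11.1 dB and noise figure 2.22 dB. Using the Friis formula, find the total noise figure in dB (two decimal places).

Convert to linear (a loss of L dB is a gain of −L dB): F_i = 10^(NF_i/10), G_i = 10^(G_i,dB/10)
  Stage 1: F_1 = 10^(0.765/10) = 1.193, G_1 = 10^(17.9/10) = 61.66
  Stage 2: F_2 = 10^(2.22/10) = 1.667, G_2 = 10^(11.1/10) = 12.88
Friis cascade:
  F = 1.193 + (1.667 − 1)/61.66 = 1.203
NF = 10 log₁₀(1.203) = 0.80 dB

0.80 dB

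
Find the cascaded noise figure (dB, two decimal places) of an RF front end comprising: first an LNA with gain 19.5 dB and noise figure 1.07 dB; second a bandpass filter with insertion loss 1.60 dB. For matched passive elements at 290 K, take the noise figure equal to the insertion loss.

Convert to linear (a loss of L dB is a gain of −L dB): F_i = 10^(NF_i/10), G_i = 10^(G_i,dB/10)
  Stage 1: F_1 = 10^(1.07/10) = 1.279, G_1 = 10^(19.5/10) = 89.13
  Stage 2: F_2 = 10^(1.60/10) = 1.445, G_2 = 10^(−1.60/10) = 0.6918
Friis cascade:
  F = 1.279 + (1.445 − 1)/89.13 = 1.284
NF = 10 log₁₀(1.284) = 1.09 dB

1.09 dB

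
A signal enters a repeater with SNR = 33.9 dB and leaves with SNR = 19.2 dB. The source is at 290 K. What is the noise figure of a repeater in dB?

14.7 dB

NF (dB) = SNR_in(dB) − SNR_out(dB) when the source is at T₀
NF = 33.9 − 19.2 = 14.7 dB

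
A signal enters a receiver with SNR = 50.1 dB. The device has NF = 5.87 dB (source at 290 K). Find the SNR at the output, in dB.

44.23 dB

By definition F = SNR_in/SNR_out, so in dB: SNR_out = SNR_in − NF
SNR_out = 50.1 − 5.87 = 44.23 dB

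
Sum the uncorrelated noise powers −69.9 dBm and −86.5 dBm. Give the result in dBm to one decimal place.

−69.8 dBm

Convert to linear, add, convert back:
P₁ = 1.02×10⁻¹⁰ W, P₂ = 2.24×10⁻¹² W
P_tot = 1.05×10⁻¹⁰ W → 10 log₁₀(P_tot / 10⁻³) = −69.8 dBm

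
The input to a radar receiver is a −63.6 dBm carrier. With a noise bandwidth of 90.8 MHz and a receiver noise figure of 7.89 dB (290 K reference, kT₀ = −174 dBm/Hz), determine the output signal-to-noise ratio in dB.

22.9 dB

Noise floor: N = −174 + 10 log₁₀(B) + NF
10 log₁₀(9.08×10⁷) = 79.58 dB
N = −174 + 79.58 + 7.89 = −86.53 dBm
SNR = P_sig − N = −63.6 − (−86.53) = 22.93 dB → 22.9 dB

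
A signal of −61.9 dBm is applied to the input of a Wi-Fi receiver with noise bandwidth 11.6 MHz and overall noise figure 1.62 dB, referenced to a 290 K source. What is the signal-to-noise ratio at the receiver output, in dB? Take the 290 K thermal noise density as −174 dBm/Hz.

Noise floor: N = −174 + 10 log₁₀(B) + NF
10 log₁₀(1.16×10⁷) = 70.64 dB
N = −174 + 70.64 + 1.62 = −101.74 dBm
SNR = P_sig − N = −61.9 − (−101.74) = 39.84 dB → 39.8 dB

39.8 dB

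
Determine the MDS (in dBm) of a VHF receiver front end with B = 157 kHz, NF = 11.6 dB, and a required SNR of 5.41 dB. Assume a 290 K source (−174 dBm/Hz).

−105.0 dBm

Sensitivity = −174 + 10 log₁₀(B) + NF + SNR_min
= −174 + 51.96 + 11.6 + 5.41
= −105.03 dBm → −105.0 dBm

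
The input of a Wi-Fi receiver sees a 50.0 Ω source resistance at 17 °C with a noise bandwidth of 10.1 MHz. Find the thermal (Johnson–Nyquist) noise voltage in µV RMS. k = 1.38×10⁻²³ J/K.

T = 17 °C + 273.15 = 290.15 K
V_n = √(4kTRB)
4kTRB = 4 × 1.38×10⁻²³ × 290.15 × 5.00×10¹ × 1.01×10⁷ = 8.09×10⁻¹² V²
V_n = √(8.09×10⁻¹²) = 2.84×10⁻⁶ V = 2.84 µV

2.84 µV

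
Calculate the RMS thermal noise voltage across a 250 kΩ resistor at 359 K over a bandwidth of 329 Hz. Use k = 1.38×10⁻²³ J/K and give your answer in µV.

V_n = √(4kTRB)
4kTRB = 4 × 1.38×10⁻²³ × 359 × 2.50×10⁵ × 3.29×10² = 1.63×10⁻¹² V²
V_n = √(1.63×10⁻¹²) = 1.28×10⁻⁶ V = 1.28 µV

1.28 µV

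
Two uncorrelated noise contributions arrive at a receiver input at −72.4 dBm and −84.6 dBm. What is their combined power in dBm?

−72.1 dBm

Convert to linear, add, convert back:
P₁ = 5.75×10⁻¹¹ W, P₂ = 3.47×10⁻¹² W
P_tot = 6.10×10⁻¹¹ W → 10 log₁₀(P_tot / 10⁻³) = −72.1 dBm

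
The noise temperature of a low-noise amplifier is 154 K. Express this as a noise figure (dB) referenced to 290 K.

F = 1 + T_e/T₀ = 1 + 154/290 = 1.53103
NF = 10 log₁₀(1.53103) = 1.85 dB

1.85 dB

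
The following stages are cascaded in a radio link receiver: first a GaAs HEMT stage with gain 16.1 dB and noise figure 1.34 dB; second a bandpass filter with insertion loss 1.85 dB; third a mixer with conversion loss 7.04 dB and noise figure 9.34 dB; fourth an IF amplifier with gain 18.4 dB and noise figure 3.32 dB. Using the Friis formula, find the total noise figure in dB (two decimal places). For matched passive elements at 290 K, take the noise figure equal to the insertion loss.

Convert to linear (a loss of L dB is a gain of −L dB): F_i = 10^(NF_i/10), G_i = 10^(G_i,dB/10)
  Stage 1: F_1 = 10^(1.34/10) = 1.361, G_1 = 10^(16.1/10) = 40.74
  Stage 2: F_2 = 10^(1.85/10) = 1.531, G_2 = 10^(−1.85/10) = 0.6531
  Stage 3: F_3 = 10^(9.34/10) = 8.590, G_3 = 10^(−7.04/10) = 0.1977
  Stage 4: F_4 = 10^(3.32/10) = 2.148, G_4 = 10^(18.4/10) = 69.18
Friis cascade:
  F = 1.361 + (1.531 − 1)/40.74 + (8.590 − 1)/26.61 + (2.148 − 1)/5.260 = 1.878
NF = 10 log₁₀(1.878) = 2.74 dB

2.74 dB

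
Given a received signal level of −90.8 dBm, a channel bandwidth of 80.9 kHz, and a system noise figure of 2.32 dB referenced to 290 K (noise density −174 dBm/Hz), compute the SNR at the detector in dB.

31.8 dB

Noise floor: N = −174 + 10 log₁₀(B) + NF
10 log₁₀(8.09×10⁴) = 49.08 dB
N = −174 + 49.08 + 2.32 = −122.60 dBm
SNR = P_sig − N = −90.8 − (−122.60) = 31.80 dB → 31.8 dB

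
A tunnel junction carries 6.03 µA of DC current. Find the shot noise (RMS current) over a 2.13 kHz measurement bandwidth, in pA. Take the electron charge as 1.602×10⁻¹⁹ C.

64.1 pA

I_n = √(2qI·B)
2qI·B = 2 × 1.602×10⁻¹⁹ × 6.03×10⁻⁶ × 2.13×10³ = 4.12×10⁻²¹ A²
I_n = √(4.12×10⁻²¹) = 6.41×10⁻¹¹ A = 64.1 pA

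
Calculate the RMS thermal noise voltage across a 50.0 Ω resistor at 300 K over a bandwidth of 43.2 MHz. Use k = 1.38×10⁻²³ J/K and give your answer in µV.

V_n = √(4kTRB)
4kTRB = 4 × 1.38×10⁻²³ × 300 × 5.00×10¹ × 4.32×10⁷ = 3.58×10⁻¹¹ V²
V_n = √(3.58×10⁻¹¹) = 5.98×10⁻⁶ V = 5.98 µV

5.98 µV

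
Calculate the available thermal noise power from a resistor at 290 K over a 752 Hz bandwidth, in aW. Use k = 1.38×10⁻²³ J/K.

3.01 aW

P_n = kTB = 1.38×10⁻²³ × 290 × 7.52×10² = 3.01×10⁻¹⁸ W = 3.01 aW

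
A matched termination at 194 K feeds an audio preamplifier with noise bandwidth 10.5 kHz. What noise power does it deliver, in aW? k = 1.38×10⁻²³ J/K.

P_n = kTB = 1.38×10⁻²³ × 194 × 1.05×10⁴ = 2.81×10⁻¹⁷ W = 28.1 aW

28.1 aW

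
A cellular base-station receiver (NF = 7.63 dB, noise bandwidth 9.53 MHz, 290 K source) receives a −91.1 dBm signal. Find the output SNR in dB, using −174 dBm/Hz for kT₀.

5.5 dB

Noise floor: N = −174 + 10 log₁₀(B) + NF
10 log₁₀(9.53×10⁶) = 69.79 dB
N = −174 + 69.79 + 7.63 = −96.58 dBm
SNR = P_sig − N = −91.1 − (−96.58) = 5.48 dB → 5.5 dB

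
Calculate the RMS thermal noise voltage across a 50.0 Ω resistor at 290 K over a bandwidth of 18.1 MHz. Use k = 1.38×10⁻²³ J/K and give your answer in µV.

3.81 µV

V_n = √(4kTRB)
4kTRB = 4 × 1.38×10⁻²³ × 290 × 5.00×10¹ × 1.81×10⁷ = 1.45×10⁻¹¹ V²
V_n = √(1.45×10⁻¹¹) = 3.81×10⁻⁶ V = 3.81 µV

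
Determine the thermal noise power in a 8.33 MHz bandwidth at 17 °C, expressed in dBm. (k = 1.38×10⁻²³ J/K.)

T = 17 °C + 273.15 = 290.15 K
P_n = kTB = 1.38×10⁻²³ × 290.15 × 8.33×10⁶ = 3.34×10⁻¹⁴ W
In dBm: 10 log₁₀(3.34×10⁻¹⁴ / 10⁻³) = −104.8 dBm

−104.8 dBm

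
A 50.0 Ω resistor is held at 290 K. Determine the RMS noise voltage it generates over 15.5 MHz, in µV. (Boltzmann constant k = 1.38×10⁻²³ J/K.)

3.52 µV

V_n = √(4kTRB)
4kTRB = 4 × 1.38×10⁻²³ × 290 × 5.00×10¹ × 1.55×10⁷ = 1.24×10⁻¹¹ V²
V_n = √(1.24×10⁻¹¹) = 3.52×10⁻⁶ V = 3.52 µV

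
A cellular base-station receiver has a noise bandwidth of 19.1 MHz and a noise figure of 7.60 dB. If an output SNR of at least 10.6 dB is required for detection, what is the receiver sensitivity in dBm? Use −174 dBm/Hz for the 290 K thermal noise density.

−83.0 dBm

Sensitivity = −174 + 10 log₁₀(B) + NF + SNR_min
= −174 + 72.81 + 7.60 + 10.6
= −82.99 dBm → −83.0 dBm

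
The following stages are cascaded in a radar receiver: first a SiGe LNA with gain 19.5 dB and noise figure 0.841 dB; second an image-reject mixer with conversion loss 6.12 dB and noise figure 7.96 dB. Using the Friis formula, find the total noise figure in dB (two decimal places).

Convert to linear (a loss of L dB is a gain of −L dB): F_i = 10^(NF_i/10), G_i = 10^(G_i,dB/10)
  Stage 1: F_1 = 10^(0.841/10) = 1.214, G_1 = 10^(19.5/10) = 89.13
  Stage 2: F_2 = 10^(7.96/10) = 6.252, G_2 = 10^(−6.12/10) = 0.2443
Friis cascade:
  F = 1.214 + (6.252 − 1)/89.13 = 1.273
NF = 10 log₁₀(1.273) = 1.05 dB

1.05 dB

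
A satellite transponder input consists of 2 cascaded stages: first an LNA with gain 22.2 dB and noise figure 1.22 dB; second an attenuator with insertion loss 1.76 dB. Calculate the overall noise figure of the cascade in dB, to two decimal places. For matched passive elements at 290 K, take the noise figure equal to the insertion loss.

Convert to linear (a loss of L dB is a gain of −L dB): F_i = 10^(NF_i/10), G_i = 10^(G_i,dB/10)
  Stage 1: F_1 = 10^(1.22/10) = 1.324, G_1 = 10^(22.2/10) = 166.0
  Stage 2: F_2 = 10^(1.76/10) = 1.500, G_2 = 10^(−1.76/10) = 0.6668
Friis cascade:
  F = 1.324 + (1.500 − 1)/166.0 = 1.327
NF = 10 log₁₀(1.327) = 1.23 dB

1.23 dB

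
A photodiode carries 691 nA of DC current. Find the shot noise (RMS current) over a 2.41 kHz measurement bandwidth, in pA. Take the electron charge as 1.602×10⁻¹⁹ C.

I_n = √(2qI·B)
2qI·B = 2 × 1.602×10⁻¹⁹ × 6.91×10⁻⁷ × 2.41×10³ = 5.34×10⁻²² A²
I_n = √(5.34×10⁻²²) = 2.31×10⁻¹¹ A = 23.1 pA

23.1 pA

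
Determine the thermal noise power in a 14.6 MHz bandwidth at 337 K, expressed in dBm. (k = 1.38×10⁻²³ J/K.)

−101.7 dBm

P_n = kTB = 1.38×10⁻²³ × 337 × 1.46×10⁷ = 6.79×10⁻¹⁴ W
In dBm: 10 log₁₀(6.79×10⁻¹⁴ / 10⁻³) = −101.7 dBm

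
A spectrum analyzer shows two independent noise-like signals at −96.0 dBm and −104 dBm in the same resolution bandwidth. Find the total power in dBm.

Convert to linear, add, convert back:
P₁ = 2.51×10⁻¹³ W, P₂ = 3.98×10⁻¹⁴ W
P_tot = 2.91×10⁻¹³ W → 10 log₁₀(P_tot / 10⁻³) = −95.4 dBm

−95.4 dBm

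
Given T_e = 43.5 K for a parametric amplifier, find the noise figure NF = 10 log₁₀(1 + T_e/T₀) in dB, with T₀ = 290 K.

F = 1 + T_e/T₀ = 1 + 43.5/290 = 1.15
NF = 10 log₁₀(1.15) = 0.607 dB

0.607 dB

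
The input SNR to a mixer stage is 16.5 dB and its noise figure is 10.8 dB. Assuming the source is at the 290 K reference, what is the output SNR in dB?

By definition F = SNR_in/SNR_out, so in dB: SNR_out = SNR_in − NF
SNR_out = 16.5 − 10.8 = 5.7 dB

5.7 dB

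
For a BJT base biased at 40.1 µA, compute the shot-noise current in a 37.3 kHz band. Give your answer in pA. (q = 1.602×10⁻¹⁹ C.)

I_n = √(2qI·B)
2qI·B = 2 × 1.602×10⁻¹⁹ × 4.01×10⁻⁵ × 3.73×10⁴ = 4.79×10⁻¹⁹ A²
I_n = √(4.79×10⁻¹⁹) = 6.92×10⁻¹⁰ A = 692 pA

692 pA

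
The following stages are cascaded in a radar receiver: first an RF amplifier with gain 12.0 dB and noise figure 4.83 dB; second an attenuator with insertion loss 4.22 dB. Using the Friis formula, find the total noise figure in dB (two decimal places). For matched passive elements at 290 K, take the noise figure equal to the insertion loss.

Convert to linear (a loss of L dB is a gain of −L dB): F_i = 10^(NF_i/10), G_i = 10^(G_i,dB/10)
  Stage 1: F_1 = 10^(4.83/10) = 3.041, G_1 = 10^(12.0/10) = 15.85
  Stage 2: F_2 = 10^(4.22/10) = 2.642, G_2 = 10^(−4.22/10) = 0.3784
Friis cascade:
  F = 3.041 + (2.642 − 1)/15.85 = 3.145
NF = 10 log₁₀(3.145) = 4.98 dB

4.98 dB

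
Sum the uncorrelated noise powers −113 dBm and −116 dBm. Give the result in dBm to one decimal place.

Convert to linear, add, convert back:
P₁ = 5.01×10⁻¹⁵ W, P₂ = 2.51×10⁻¹⁵ W
P_tot = 7.52×10⁻¹⁵ W → 10 log₁₀(P_tot / 10⁻³) = −111.2 dBm

−111.2 dBm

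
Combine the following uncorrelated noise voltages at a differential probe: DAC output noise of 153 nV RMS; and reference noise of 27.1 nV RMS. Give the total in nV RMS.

Uncorrelated sources add in power (mean-square): V_tot = √(ΣV_i²)
V_tot = √[(1.53×10⁻⁷)² + (2.71×10⁻⁸)²] = 1.55×10⁻⁷ V = 155 nV

155 nV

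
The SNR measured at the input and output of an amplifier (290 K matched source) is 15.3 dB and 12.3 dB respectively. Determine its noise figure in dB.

NF (dB) = SNR_in(dB) − SNR_out(dB) when the source is at T₀
NF = 15.3 − 12.3 = 3.0 dB

3.0 dB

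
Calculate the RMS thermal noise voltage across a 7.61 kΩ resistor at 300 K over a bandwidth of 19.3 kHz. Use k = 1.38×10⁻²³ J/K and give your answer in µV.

V_n = √(4kTRB)
4kTRB = 4 × 1.38×10⁻²³ × 300 × 7.61×10³ × 1.93×10⁴ = 2.43×10⁻¹² V²
V_n = √(2.43×10⁻¹²) = 1.56×10⁻⁶ V = 1.56 µV

1.56 µV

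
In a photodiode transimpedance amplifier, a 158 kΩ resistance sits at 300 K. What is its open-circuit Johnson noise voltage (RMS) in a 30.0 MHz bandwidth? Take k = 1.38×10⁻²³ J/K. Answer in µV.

280 µV

V_n = √(4kTRB)
4kTRB = 4 × 1.38×10⁻²³ × 300 × 1.58×10⁵ × 3.00×10⁷ = 7.85×10⁻⁸ V²
V_n = √(7.85×10⁻⁸) = 2.80×10⁻⁴ V = 280 µV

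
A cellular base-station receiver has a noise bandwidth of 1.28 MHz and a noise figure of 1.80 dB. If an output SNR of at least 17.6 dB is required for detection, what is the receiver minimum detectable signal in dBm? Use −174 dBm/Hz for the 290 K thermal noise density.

Sensitivity = −174 + 10 log₁₀(B) + NF + SNR_min
= −174 + 61.07 + 1.80 + 17.6
= −93.53 dBm → −93.5 dBm

−93.5 dBm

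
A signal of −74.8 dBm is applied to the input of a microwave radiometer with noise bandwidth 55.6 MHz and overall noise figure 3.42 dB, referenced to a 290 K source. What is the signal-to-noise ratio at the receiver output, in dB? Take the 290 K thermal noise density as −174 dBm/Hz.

Noise floor: N = −174 + 10 log₁₀(B) + NF
10 log₁₀(5.56×10⁷) = 77.45 dB
N = −174 + 77.45 + 3.42 = −93.13 dBm
SNR = P_sig − N = −74.8 − (−93.13) = 18.33 dB → 18.3 dB

18.3 dB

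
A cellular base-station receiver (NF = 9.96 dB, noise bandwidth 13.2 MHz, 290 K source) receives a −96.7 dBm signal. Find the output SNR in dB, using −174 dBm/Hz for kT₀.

Noise floor: N = −174 + 10 log₁₀(B) + NF
10 log₁₀(1.32×10⁷) = 71.21 dB
N = −174 + 71.21 + 9.96 = −92.83 dBm
SNR = P_sig − N = −96.7 − (−92.83) = −3.87 dB → −3.9 dB

−3.9 dB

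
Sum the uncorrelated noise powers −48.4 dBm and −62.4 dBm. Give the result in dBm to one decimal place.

Convert to linear, add, convert back:
P₁ = 1.45×10⁻⁸ W, P₂ = 5.75×10⁻¹⁰ W
P_tot = 1.50×10⁻⁸ W → 10 log₁₀(P_tot / 10⁻³) = −48.2 dBm

−48.2 dBm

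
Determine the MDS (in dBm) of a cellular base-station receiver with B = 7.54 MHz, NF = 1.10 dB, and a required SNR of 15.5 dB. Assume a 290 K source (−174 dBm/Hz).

Sensitivity = −174 + 10 log₁₀(B) + NF + SNR_min
= −174 + 68.77 + 1.10 + 15.5
= −88.63 dBm → −88.6 dBm

−88.6 dBm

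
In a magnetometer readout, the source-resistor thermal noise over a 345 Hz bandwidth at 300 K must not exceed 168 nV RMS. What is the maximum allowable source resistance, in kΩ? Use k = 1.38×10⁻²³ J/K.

Johnson–Nyquist: V_n = √(4kTRB) ⇒ R = V_n² / (4kTB)
4kTB = 4 × 1.38×10⁻²³ × 300 × 3.45×10² = 5.71×10⁻¹⁸
R = (1.68×10⁻⁷)² / 5.71×10⁻¹⁸ = 4.94×10³ Ω = 4.94 kΩ

4.94 kΩ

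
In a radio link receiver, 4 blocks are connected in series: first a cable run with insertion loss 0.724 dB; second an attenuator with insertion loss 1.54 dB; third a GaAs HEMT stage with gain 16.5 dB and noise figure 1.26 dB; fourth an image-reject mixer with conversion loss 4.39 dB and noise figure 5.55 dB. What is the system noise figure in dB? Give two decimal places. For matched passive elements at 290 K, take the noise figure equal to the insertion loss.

Convert to linear (a loss of L dB is a gain of −L dB): F_i = 10^(NF_i/10), G_i = 10^(G_i,dB/10)
  Stage 1: F_1 = 10^(0.724/10) = 1.181, G_1 = 10^(−0.724/10) = 0.8464
  Stage 2: F_2 = 10^(1.54/10) = 1.426, G_2 = 10^(−1.54/10) = 0.7015
  Stage 3: F_3 = 10^(1.26/10) = 1.337, G_3 = 10^(16.5/10) = 44.67
  Stage 4: F_4 = 10^(5.55/10) = 3.589, G_4 = 10^(−4.39/10) = 0.3639
Friis cascade:
  F = 1.181 + (1.426 − 1)/0.8464 + (1.337 − 1)/0.5937 + (3.589 − 1)/26.52 = 2.349
NF = 10 log₁₀(2.349) = 3.71 dB

3.71 dB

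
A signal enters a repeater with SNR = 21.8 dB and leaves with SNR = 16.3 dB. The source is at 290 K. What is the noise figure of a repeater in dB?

5.5 dB

NF (dB) = SNR_in(dB) − SNR_out(dB) when the source is at T₀
NF = 21.8 − 16.3 = 5.5 dB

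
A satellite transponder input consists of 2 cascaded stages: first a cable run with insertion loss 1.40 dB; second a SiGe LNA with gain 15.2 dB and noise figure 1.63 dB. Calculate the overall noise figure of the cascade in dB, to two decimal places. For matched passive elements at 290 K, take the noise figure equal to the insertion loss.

3.03 dB

Convert to linear (a loss of L dB is a gain of −L dB): F_i = 10^(NF_i/10), G_i = 10^(G_i,dB/10)
  Stage 1: F_1 = 10^(1.40/10) = 1.380, G_1 = 10^(−1.40/10) = 0.7244
  Stage 2: F_2 = 10^(1.63/10) = 1.455, G_2 = 10^(15.2/10) = 33.11
Friis cascade:
  F = 1.380 + (1.455 − 1)/0.7244 = 2.009
NF = 10 log₁₀(2.009) = 3.03 dB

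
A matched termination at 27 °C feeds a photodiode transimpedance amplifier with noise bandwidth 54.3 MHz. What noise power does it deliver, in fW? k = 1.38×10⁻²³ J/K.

T = 27 °C + 273.15 = 300.15 K
P_n = kTB = 1.38×10⁻²³ × 300.15 × 5.43×10⁷ = 2.25×10⁻¹³ W = 225 fW

225 fW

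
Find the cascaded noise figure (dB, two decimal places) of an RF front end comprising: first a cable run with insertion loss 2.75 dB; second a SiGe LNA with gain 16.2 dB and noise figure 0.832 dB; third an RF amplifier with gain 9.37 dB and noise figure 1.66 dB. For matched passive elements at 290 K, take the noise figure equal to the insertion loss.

Convert to linear (a loss of L dB is a gain of −L dB): F_i = 10^(NF_i/10), G_i = 10^(G_i,dB/10)
  Stage 1: F_1 = 10^(2.75/10) = 1.884, G_1 = 10^(−2.75/10) = 0.5309
  Stage 2: F_2 = 10^(0.832/10) = 1.211, G_2 = 10^(16.2/10) = 41.69
  Stage 3: F_3 = 10^(1.66/10) = 1.466, G_3 = 10^(9.37/10) = 8.650
Friis cascade:
  F = 1.884 + (1.211 − 1)/0.5309 + (1.466 − 1)/22.13 = 2.302
NF = 10 log₁₀(2.302) = 3.62 dB

3.62 dB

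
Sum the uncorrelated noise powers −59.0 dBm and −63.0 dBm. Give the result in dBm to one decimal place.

Convert to linear, add, convert back:
P₁ = 1.26×10⁻⁹ W, P₂ = 5.01×10⁻¹⁰ W
P_tot = 1.76×10⁻⁹ W → 10 log₁₀(P_tot / 10⁻³) = −57.5 dBm

−57.5 dBm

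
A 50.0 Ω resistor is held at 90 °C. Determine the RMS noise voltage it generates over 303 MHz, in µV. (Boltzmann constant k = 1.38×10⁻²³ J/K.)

17.4 µV

T = 90 °C + 273.15 = 363.15 K
V_n = √(4kTRB)
4kTRB = 4 × 1.38×10⁻²³ × 363.15 × 5.00×10¹ × 3.03×10⁸ = 3.04×10⁻¹⁰ V²
V_n = √(3.04×10⁻¹⁰) = 1.74×10⁻⁵ V = 17.4 µV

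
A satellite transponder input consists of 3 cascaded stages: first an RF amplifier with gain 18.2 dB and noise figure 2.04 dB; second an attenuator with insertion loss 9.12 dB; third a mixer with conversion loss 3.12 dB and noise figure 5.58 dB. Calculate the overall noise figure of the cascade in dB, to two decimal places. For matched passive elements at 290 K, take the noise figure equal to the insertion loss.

3.08 dB

Convert to linear (a loss of L dB is a gain of −L dB): F_i = 10^(NF_i/10), G_i = 10^(G_i,dB/10)
  Stage 1: F_1 = 10^(2.04/10) = 1.600, G_1 = 10^(18.2/10) = 66.07
  Stage 2: F_2 = 10^(9.12/10) = 8.166, G_2 = 10^(−9.12/10) = 0.1225
  Stage 3: F_3 = 10^(5.58/10) = 3.614, G_3 = 10^(−3.12/10) = 0.4875
Friis cascade:
  F = 1.600 + (8.166 − 1)/66.07 + (3.614 − 1)/8.091 = 2.031
NF = 10 log₁₀(2.031) = 3.08 dB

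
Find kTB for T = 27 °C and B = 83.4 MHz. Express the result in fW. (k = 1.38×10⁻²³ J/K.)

345 fW

T = 27 °C + 273.15 = 300.15 K
P_n = kTB = 1.38×10⁻²³ × 300.15 × 8.34×10⁷ = 3.45×10⁻¹³ W = 345 fW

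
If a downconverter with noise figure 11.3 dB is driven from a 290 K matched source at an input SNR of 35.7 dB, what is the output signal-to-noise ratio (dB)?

By definition F = SNR_in/SNR_out, so in dB: SNR_out = SNR_in − NF
SNR_out = 35.7 − 11.3 = 24.4 dB

24.4 dB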